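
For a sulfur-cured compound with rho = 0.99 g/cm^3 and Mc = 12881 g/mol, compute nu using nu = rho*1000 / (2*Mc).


nu = rho * 1000 / (2 * Mc)
nu = 0.99 * 1000 / (2 * 12881)
nu = 990.0 / 25762
nu = 0.0384 mol/L

0.0384 mol/L


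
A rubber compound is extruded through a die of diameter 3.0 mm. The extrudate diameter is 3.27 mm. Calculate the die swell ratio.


Die swell ratio = D_extrudate / D_die
= 3.27 / 3.0
= 1.09

Die swell = 1.09


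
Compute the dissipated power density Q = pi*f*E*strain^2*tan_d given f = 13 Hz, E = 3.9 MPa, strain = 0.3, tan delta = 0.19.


Q = pi * f * E * strain^2 * tan_d
= pi * 13 * 3.9 * 0.3^2 * 0.19
= pi * 13 * 3.9 * 0.0900 * 0.19
= 2.7237

Q = 2.7237


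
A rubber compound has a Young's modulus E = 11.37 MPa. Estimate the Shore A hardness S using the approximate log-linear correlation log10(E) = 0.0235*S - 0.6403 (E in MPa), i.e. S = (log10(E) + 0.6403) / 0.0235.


log10(E) = 0.0235*S - 0.6403  =>  S = (log10(E) + 0.6403) / 0.0235
log10(11.37) = 1.055760
S = (1.055760 + 0.6403) / 0.0235 = 1.696060 / 0.0235
S = 72.2

Shore A = 72.2


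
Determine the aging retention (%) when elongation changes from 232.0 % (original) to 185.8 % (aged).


Retention = aged / original * 100
= 185.8 / 232.0 * 100
= 80.1%

80.1%


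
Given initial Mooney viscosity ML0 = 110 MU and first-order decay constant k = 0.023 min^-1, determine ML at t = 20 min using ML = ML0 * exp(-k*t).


ML = ML0 * exp(-k * t)
ML = 110 * exp(-0.023 * 20)
ML = 110 * 0.6313
ML = 69.44 MU

69.44 MU


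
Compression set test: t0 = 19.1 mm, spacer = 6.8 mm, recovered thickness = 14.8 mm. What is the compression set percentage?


CS = (t0 - recovered) / (t0 - ts) * 100
= (19.1 - 14.8) / (19.1 - 6.8) * 100
= 4.3 / 12.3 * 100
= 35.0%

35.0%


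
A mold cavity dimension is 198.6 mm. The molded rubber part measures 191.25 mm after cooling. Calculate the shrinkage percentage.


Shrinkage = (mold - part) / mold * 100
= (198.6 - 191.25) / 198.6 * 100
= 7.35 / 198.6 * 100
= 3.7%

3.7%


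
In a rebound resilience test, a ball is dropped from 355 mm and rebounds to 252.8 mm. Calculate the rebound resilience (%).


Resilience = h_rebound / h_drop * 100
= 252.8 / 355 * 100
= 71.2%

71.2%


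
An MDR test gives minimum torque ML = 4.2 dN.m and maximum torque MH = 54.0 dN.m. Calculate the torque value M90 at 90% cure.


M90 = ML + 0.9 * (MH - ML)
M90 = 4.2 + 0.9 * (54.0 - 4.2)
M90 = 4.2 + 0.9 * 49.8
M90 = 49.02 dN.m

49.02 dN.m


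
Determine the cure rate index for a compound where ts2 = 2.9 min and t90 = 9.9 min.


CRI = 100 / (t90 - ts2)
= 100 / (9.9 - 2.9)
= 100 / 7.0
= 14.29 min^-1

14.29 min^-1


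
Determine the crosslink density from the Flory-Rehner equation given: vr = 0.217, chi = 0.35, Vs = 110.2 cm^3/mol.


ln(1 - vr) = ln(1 - 0.217) = -0.2446
Numerator = -((-0.2446) + 0.217 + 0.35 * 0.217^2) = 0.0111
Denominator = 110.2 * (0.217^(1/3) - 0.217/2) = 54.2652
nu = 0.0111 / 54.2652 = 2.0531e-04 mol/cm^3

2.0531e-04 mol/cm^3


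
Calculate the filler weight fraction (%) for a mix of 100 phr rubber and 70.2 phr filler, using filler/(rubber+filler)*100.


Filler % = filler / (rubber + filler) * 100
= 70.2 / (100 + 70.2) * 100
= 70.2 / 170.2 * 100
= 41.25%

41.25%


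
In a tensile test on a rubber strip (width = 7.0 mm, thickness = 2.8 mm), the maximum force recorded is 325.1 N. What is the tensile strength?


Area = width * thickness = 7.0 * 2.8 = 19.6 mm^2
TS = force / area = 325.1 / 19.6 = 16.59 MPa

16.59 MPa


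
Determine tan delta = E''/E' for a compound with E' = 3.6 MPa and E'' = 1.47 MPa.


tan delta = E'' / E'
= 1.47 / 3.6
= 0.4083

tan delta = 0.4083


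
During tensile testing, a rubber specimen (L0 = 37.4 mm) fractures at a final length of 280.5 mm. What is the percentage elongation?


Elongation = (Lf - L0) / L0 * 100
= (280.5 - 37.4) / 37.4 * 100
= 243.1 / 37.4 * 100
= 650.0%

650.0%


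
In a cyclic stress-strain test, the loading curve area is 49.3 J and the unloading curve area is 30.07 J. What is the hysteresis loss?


Hysteresis loss = loading - unloading
= 49.3 - 30.07
= 19.23 J

19.23 J


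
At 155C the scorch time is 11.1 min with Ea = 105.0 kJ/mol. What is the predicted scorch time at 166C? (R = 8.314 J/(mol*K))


Convert temperatures: T1 = 155 + 273.15 = 428.15 K, T2 = 166 + 273.15 = 439.15 K
ts2_new = 11.1 * exp(105000 / 8.314 * (1/439.15 - 1/428.15))
1/T2 - 1/T1 = -5.8504e-05
ts2_new = 5.3 min

5.3 min


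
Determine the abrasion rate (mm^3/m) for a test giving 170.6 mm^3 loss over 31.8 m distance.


Rate = volume_loss / distance
= 170.6 / 31.8
= 5.365 mm^3/m

5.365 mm^3/m


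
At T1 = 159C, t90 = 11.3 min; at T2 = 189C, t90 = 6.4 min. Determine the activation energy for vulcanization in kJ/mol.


T1 = 432.15 K, T2 = 462.15 K
1/T1 - 1/T2 = 1.5021e-04
ln(t1/t2) = ln(11.3/6.4) = 0.5685
Ea = 8.314 * 0.5685 / 1.5021e-04 = 31465.9122 J/mol
Ea = 31.47 kJ/mol

31.47 kJ/mol


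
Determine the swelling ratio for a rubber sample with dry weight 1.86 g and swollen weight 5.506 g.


Q = W_swollen / W_dry
Q = 5.506 / 1.86
Q = 2.96

Q = 2.96


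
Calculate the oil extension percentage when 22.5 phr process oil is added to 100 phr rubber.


Oil % = oil / (100 + oil) * 100
= 22.5 / (100 + 22.5) * 100
= 22.5 / 122.5 * 100
= 18.37%

18.37%


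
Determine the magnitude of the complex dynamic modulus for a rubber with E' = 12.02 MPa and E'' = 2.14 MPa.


|E*| = sqrt(E'^2 + E''^2)
= sqrt(12.02^2 + 2.14^2)
= sqrt(144.4804 + 4.5796)
= 12.209 MPa

12.209 MPa


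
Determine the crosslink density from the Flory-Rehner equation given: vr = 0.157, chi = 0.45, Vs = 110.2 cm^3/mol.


ln(1 - vr) = ln(1 - 0.157) = -0.1708
Numerator = -((-0.1708) + 0.157 + 0.45 * 0.157^2) = 0.0027
Denominator = 110.2 * (0.157^(1/3) - 0.157/2) = 50.7988
nu = 0.0027 / 50.7988 = 5.3077e-05 mol/cm^3

5.3077e-05 mol/cm^3


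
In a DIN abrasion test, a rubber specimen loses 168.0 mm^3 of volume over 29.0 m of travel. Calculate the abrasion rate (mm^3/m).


Rate = volume_loss / distance
= 168.0 / 29.0
= 5.793 mm^3/m

5.793 mm^3/m


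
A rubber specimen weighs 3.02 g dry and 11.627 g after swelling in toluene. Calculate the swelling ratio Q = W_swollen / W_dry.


Q = W_swollen / W_dry
Q = 11.627 / 3.02
Q = 3.85

Q = 3.85


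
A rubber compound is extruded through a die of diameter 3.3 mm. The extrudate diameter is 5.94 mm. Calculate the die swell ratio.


Die swell ratio = D_extrudate / D_die
= 5.94 / 3.3
= 1.8

Die swell = 1.8


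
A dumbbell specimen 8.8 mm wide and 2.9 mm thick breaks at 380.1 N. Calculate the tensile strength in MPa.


Area = width * thickness = 8.8 * 2.9 = 25.52 mm^2
TS = force / area = 380.1 / 25.52 = 14.89 MPa

14.89 MPa


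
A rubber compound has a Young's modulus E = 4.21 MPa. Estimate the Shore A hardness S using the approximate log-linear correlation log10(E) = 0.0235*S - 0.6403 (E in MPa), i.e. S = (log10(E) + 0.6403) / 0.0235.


log10(E) = 0.0235*S - 0.6403  =>  S = (log10(E) + 0.6403) / 0.0235
log10(4.21) = 0.624282
S = (0.624282 + 0.6403) / 0.0235 = 1.264582 / 0.0235
S = 53.8

Shore A = 53.8


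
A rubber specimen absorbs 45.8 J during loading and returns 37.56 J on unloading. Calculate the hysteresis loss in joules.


Hysteresis loss = loading - unloading
= 45.8 - 37.56
= 8.24 J

8.24 J


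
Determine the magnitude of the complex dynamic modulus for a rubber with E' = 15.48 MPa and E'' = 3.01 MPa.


|E*| = sqrt(E'^2 + E''^2)
= sqrt(15.48^2 + 3.01^2)
= sqrt(239.6304 + 9.0601)
= 15.77 MPa

15.77 MPa


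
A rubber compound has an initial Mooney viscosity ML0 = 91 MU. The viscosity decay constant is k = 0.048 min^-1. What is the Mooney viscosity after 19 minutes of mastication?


ML = ML0 * exp(-k * t)
ML = 91 * exp(-0.048 * 19)
ML = 91 * 0.4017
ML = 36.56 MU

36.56 MU


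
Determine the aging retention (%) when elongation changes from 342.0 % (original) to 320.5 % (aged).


Retention = aged / original * 100
= 320.5 / 342.0 * 100
= 93.7%

93.7%


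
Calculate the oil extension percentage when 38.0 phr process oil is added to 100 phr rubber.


Oil % = oil / (100 + oil) * 100
= 38.0 / (100 + 38.0) * 100
= 38.0 / 138.0 * 100
= 27.54%

27.54%


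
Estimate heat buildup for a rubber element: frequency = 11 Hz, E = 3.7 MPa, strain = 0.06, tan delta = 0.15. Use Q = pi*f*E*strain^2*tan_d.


Q = pi * f * E * strain^2 * tan_d
= pi * 11 * 3.7 * 0.06^2 * 0.15
= pi * 11 * 3.7 * 0.0036 * 0.15
= 0.0690

Q = 0.0690


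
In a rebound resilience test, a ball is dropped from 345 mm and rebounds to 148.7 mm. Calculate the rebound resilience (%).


Resilience = h_rebound / h_drop * 100
= 148.7 / 345 * 100
= 43.1%

43.1%


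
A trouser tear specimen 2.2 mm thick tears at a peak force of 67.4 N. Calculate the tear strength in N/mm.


Tear strength = force / thickness
= 67.4 / 2.2
= 30.64 N/mm

30.64 N/mm


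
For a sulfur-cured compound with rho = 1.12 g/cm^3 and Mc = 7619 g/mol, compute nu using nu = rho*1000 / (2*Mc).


nu = rho * 1000 / (2 * Mc)
nu = 1.12 * 1000 / (2 * 7619)
nu = 1120.0 / 15238
nu = 0.0735 mol/L

0.0735 mol/L


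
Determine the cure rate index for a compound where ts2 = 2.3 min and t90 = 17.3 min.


CRI = 100 / (t90 - ts2)
= 100 / (17.3 - 2.3)
= 100 / 15.0
= 6.67 min^-1

6.67 min^-1


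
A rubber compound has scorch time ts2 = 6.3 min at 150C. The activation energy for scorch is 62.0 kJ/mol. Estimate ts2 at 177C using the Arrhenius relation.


Convert temperatures: T1 = 150 + 273.15 = 423.15 K, T2 = 177 + 273.15 = 450.15 K
ts2_new = 6.3 * exp(62000 / 8.314 * (1/450.15 - 1/423.15))
1/T2 - 1/T1 = -1.4175e-04
ts2_new = 2.19 min

2.19 min


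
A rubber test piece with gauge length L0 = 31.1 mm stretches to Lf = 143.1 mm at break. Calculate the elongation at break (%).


Elongation = (Lf - L0) / L0 * 100
= (143.1 - 31.1) / 31.1 * 100
= 112.0 / 31.1 * 100
= 360.1%

360.1%


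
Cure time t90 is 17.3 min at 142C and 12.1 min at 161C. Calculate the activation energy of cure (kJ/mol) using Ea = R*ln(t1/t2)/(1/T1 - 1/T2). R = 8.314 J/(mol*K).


T1 = 415.15 K, T2 = 434.15 K
1/T1 - 1/T2 = 1.0542e-04
ln(t1/t2) = ln(17.3/12.1) = 0.3575
Ea = 8.314 * 0.3575 / 1.0542e-04 = 28195.4212 J/mol
Ea = 28.2 kJ/mol

28.2 kJ/mol


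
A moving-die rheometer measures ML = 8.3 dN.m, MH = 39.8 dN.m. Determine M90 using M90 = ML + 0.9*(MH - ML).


M90 = ML + 0.9 * (MH - ML)
M90 = 8.3 + 0.9 * (39.8 - 8.3)
M90 = 8.3 + 0.9 * 31.5
M90 = 36.65 dN.m

36.65 dN.m


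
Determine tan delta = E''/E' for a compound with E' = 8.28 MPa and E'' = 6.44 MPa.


tan delta = E'' / E'
= 6.44 / 8.28
= 0.7778

tan delta = 0.7778


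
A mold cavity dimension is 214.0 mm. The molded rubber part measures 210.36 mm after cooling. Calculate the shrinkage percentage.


Shrinkage = (mold - part) / mold * 100
= (214.0 - 210.36) / 214.0 * 100
= 3.64 / 214.0 * 100
= 1.7%

1.7%


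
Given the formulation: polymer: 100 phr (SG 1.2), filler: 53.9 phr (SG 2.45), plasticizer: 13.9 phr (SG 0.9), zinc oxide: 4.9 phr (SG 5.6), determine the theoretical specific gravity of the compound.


Sum of weights = 172.7
Volume contributions:
  polymer: 100/1.2 = 83.3333
  filler: 53.9/2.45 = 22.0000
  plasticizer: 13.9/0.9 = 15.4444
  zinc oxide: 4.9/5.6 = 0.8750
Sum of volumes = 121.6528
SG = 172.7 / 121.6528 = 1.42

SG = 1.42


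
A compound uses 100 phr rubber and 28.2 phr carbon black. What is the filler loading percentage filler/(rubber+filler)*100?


Filler % = filler / (rubber + filler) * 100
= 28.2 / (100 + 28.2) * 100
= 28.2 / 128.2 * 100
= 22.0%

22.0%


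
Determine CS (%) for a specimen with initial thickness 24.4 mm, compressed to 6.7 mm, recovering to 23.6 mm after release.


CS = (t0 - recovered) / (t0 - ts) * 100
= (24.4 - 23.6) / (24.4 - 6.7) * 100
= 0.8 / 17.7 * 100
= 4.5%

4.5%


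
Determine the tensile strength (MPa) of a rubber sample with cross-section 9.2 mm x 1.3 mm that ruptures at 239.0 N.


Area = width * thickness = 9.2 * 1.3 = 11.96 mm^2
TS = force / area = 239.0 / 11.96 = 19.98 MPa

19.98 MPa


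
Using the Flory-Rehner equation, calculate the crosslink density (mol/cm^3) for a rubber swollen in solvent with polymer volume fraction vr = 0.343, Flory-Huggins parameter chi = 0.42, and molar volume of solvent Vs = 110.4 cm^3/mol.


ln(1 - vr) = ln(1 - 0.343) = -0.4201
Numerator = -((-0.4201) + 0.343 + 0.42 * 0.343^2) = 0.0277
Denominator = 110.4 * (0.343^(1/3) - 0.343/2) = 58.3464
nu = 0.0277 / 58.3464 = 4.7404e-04 mol/cm^3

4.7404e-04 mol/cm^3


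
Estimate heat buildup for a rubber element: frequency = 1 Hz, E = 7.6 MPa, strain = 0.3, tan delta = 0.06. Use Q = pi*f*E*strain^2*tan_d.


Q = pi * f * E * strain^2 * tan_d
= pi * 1 * 7.6 * 0.3^2 * 0.06
= pi * 1 * 7.6 * 0.0900 * 0.06
= 0.1289

Q = 0.1289


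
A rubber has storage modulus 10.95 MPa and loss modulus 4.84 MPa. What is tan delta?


tan delta = E'' / E'
= 4.84 / 10.95
= 0.442

tan delta = 0.442


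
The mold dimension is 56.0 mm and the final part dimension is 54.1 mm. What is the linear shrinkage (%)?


Shrinkage = (mold - part) / mold * 100
= (56.0 - 54.1) / 56.0 * 100
= 1.9 / 56.0 * 100
= 3.39%

3.39%


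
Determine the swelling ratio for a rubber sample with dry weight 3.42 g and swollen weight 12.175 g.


Q = W_swollen / W_dry
Q = 12.175 / 3.42
Q = 3.56

Q = 3.56


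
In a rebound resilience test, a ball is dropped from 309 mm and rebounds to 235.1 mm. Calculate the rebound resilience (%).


Resilience = h_rebound / h_drop * 100
= 235.1 / 309 * 100
= 76.1%

76.1%


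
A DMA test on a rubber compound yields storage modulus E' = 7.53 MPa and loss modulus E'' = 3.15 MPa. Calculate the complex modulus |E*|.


|E*| = sqrt(E'^2 + E''^2)
= sqrt(7.53^2 + 3.15^2)
= sqrt(56.7009 + 9.9225)
= 8.162 MPa

8.162 MPa


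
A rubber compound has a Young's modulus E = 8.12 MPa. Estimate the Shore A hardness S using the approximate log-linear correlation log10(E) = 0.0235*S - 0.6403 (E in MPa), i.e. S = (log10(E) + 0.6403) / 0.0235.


log10(E) = 0.0235*S - 0.6403  =>  S = (log10(E) + 0.6403) / 0.0235
log10(8.12) = 0.909556
S = (0.909556 + 0.6403) / 0.0235 = 1.549856 / 0.0235
S = 66.0

Shore A = 66.0


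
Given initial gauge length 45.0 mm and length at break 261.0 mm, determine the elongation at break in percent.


Elongation = (Lf - L0) / L0 * 100
= (261.0 - 45.0) / 45.0 * 100
= 216.0 / 45.0 * 100
= 480.0%

480.0%


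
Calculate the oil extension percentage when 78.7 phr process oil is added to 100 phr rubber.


Oil % = oil / (100 + oil) * 100
= 78.7 / (100 + 78.7) * 100
= 78.7 / 178.7 * 100
= 44.04%

44.04%


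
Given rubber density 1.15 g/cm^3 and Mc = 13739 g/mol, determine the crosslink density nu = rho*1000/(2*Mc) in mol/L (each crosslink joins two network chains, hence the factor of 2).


nu = rho * 1000 / (2 * Mc)
nu = 1.15 * 1000 / (2 * 13739)
nu = 1150.0 / 27478
nu = 0.0419 mol/L

0.0419 mol/L


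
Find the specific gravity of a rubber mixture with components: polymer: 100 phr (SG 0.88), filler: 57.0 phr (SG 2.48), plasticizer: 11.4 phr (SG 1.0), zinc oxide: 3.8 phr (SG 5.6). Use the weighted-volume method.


Sum of weights = 172.2
Volume contributions:
  polymer: 100/0.88 = 113.6364
  filler: 57.0/2.48 = 22.9839
  plasticizer: 11.4/1.0 = 11.4000
  zinc oxide: 3.8/5.6 = 0.6786
Sum of volumes = 148.6988
SG = 172.2 / 148.6988 = 1.158

SG = 1.158


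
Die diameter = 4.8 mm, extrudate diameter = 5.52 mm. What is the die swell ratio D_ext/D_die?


Die swell ratio = D_extrudate / D_die
= 5.52 / 4.8
= 1.15

Die swell = 1.15


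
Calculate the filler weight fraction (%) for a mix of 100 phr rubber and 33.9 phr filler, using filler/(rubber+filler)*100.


Filler % = filler / (rubber + filler) * 100
= 33.9 / (100 + 33.9) * 100
= 33.9 / 133.9 * 100
= 25.32%

25.32%


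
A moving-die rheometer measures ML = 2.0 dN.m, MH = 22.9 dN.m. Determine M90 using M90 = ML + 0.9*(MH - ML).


M90 = ML + 0.9 * (MH - ML)
M90 = 2.0 + 0.9 * (22.9 - 2.0)
M90 = 2.0 + 0.9 * 20.9
M90 = 20.81 dN.m

20.81 dN.m


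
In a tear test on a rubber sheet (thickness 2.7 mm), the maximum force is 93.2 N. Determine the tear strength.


Tear strength = force / thickness
= 93.2 / 2.7
= 34.52 N/mm

34.52 N/mm


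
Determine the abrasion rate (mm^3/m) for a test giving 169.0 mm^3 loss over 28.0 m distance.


Rate = volume_loss / distance
= 169.0 / 28.0
= 6.036 mm^3/m

6.036 mm^3/m


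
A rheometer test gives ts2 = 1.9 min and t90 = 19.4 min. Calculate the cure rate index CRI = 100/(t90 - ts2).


CRI = 100 / (t90 - ts2)
= 100 / (19.4 - 1.9)
= 100 / 17.5
= 5.71 min^-1

5.71 min^-1


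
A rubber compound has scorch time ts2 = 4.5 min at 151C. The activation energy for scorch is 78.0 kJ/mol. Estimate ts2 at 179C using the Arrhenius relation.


Convert temperatures: T1 = 151 + 273.15 = 424.15 K, T2 = 179 + 273.15 = 452.15 K
ts2_new = 4.5 * exp(78000 / 8.314 * (1/452.15 - 1/424.15))
1/T2 - 1/T1 = -1.4600e-04
ts2_new = 1.14 min

1.14 min


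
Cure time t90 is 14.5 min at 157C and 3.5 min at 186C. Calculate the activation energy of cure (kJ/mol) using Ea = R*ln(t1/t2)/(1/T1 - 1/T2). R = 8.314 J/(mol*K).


T1 = 430.15 K, T2 = 459.15 K
1/T1 - 1/T2 = 1.4683e-04
ln(t1/t2) = ln(14.5/3.5) = 1.4214
Ea = 8.314 * 1.4214 / 1.4683e-04 = 80481.9470 J/mol
Ea = 80.48 kJ/mol

80.48 kJ/mol


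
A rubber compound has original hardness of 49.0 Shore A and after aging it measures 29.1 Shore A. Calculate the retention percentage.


Retention = aged / original * 100
= 29.1 / 49.0 * 100
= 59.4%

59.4%


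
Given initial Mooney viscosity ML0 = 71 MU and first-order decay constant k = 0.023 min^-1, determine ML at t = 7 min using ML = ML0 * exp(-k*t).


ML = ML0 * exp(-k * t)
ML = 71 * exp(-0.023 * 7)
ML = 71 * 0.8513
ML = 60.44 MU

60.44 MU


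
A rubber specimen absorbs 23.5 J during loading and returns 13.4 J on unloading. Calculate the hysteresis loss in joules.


Hysteresis loss = loading - unloading
= 23.5 - 13.4
= 10.1 J

10.1 J


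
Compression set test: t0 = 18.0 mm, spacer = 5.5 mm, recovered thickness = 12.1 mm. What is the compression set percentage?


CS = (t0 - recovered) / (t0 - ts) * 100
= (18.0 - 12.1) / (18.0 - 5.5) * 100
= 5.9 / 12.5 * 100
= 47.2%

47.2%


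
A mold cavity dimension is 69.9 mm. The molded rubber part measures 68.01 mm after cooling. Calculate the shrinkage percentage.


Shrinkage = (mold - part) / mold * 100
= (69.9 - 68.01) / 69.9 * 100
= 1.89 / 69.9 * 100
= 2.7%

2.7%


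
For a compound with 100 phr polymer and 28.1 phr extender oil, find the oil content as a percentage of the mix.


Oil % = oil / (100 + oil) * 100
= 28.1 / (100 + 28.1) * 100
= 28.1 / 128.1 * 100
= 21.94%

21.94%


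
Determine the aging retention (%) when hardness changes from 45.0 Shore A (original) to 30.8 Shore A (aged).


Retention = aged / original * 100
= 30.8 / 45.0 * 100
= 68.4%

68.4%


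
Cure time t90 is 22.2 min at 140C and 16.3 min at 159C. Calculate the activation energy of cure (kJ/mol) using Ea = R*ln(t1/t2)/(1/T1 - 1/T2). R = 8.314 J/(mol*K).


T1 = 413.15 K, T2 = 432.15 K
1/T1 - 1/T2 = 1.0642e-04
ln(t1/t2) = ln(22.2/16.3) = 0.3089
Ea = 8.314 * 0.3089 / 1.0642e-04 = 24135.4175 J/mol
Ea = 24.14 kJ/mol

24.14 kJ/mol


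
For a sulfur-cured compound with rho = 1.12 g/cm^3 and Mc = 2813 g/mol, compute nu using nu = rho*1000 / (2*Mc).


nu = rho * 1000 / (2 * Mc)
nu = 1.12 * 1000 / (2 * 2813)
nu = 1120.0 / 5626
nu = 0.1991 mol/L

0.1991 mol/L


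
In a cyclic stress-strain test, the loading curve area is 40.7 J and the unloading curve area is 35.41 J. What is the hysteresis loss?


Hysteresis loss = loading - unloading
= 40.7 - 35.41
= 5.29 J

5.29 J


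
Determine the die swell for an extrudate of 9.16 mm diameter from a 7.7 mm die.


Die swell ratio = D_extrudate / D_die
= 9.16 / 7.7
= 1.19

Die swell = 1.19


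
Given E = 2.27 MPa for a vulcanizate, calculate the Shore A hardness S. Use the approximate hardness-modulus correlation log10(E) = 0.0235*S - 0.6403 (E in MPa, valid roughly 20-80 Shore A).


log10(E) = 0.0235*S - 0.6403  =>  S = (log10(E) + 0.6403) / 0.0235
log10(2.27) = 0.356026
S = (0.356026 + 0.6403) / 0.0235 = 0.996326 / 0.0235
S = 42.4

Shore A = 42.4


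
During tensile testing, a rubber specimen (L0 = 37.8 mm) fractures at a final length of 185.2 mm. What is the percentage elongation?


Elongation = (Lf - L0) / L0 * 100
= (185.2 - 37.8) / 37.8 * 100
= 147.4 / 37.8 * 100
= 389.9%

389.9%


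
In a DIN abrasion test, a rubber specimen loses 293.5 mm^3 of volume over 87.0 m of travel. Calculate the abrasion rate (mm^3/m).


Rate = volume_loss / distance
= 293.5 / 87.0
= 3.374 mm^3/m

3.374 mm^3/m


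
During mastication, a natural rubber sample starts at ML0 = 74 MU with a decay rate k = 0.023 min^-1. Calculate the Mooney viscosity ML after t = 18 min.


ML = ML0 * exp(-k * t)
ML = 74 * exp(-0.023 * 18)
ML = 74 * 0.6610
ML = 48.91 MU

48.91 MU


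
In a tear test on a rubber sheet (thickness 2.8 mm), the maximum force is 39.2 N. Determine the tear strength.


Tear strength = force / thickness
= 39.2 / 2.8
= 14.0 N/mm

14.0 N/mm


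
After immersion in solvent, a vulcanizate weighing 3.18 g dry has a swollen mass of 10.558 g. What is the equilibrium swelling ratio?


Q = W_swollen / W_dry
Q = 10.558 / 3.18
Q = 3.32

Q = 3.32


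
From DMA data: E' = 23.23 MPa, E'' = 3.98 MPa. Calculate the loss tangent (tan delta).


tan delta = E'' / E'
= 3.98 / 23.23
= 0.1713

tan delta = 0.1713


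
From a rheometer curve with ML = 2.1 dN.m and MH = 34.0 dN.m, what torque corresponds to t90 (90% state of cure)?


M90 = ML + 0.9 * (MH - ML)
M90 = 2.1 + 0.9 * (34.0 - 2.1)
M90 = 2.1 + 0.9 * 31.9
M90 = 30.81 dN.m

30.81 dN.m


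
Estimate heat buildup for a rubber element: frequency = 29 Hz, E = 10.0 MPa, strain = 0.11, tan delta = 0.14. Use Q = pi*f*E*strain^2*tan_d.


Q = pi * f * E * strain^2 * tan_d
= pi * 29 * 10.0 * 0.11^2 * 0.14
= pi * 29 * 10.0 * 0.0121 * 0.14
= 1.5433

Q = 1.5433


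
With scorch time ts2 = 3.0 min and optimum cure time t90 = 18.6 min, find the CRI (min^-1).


CRI = 100 / (t90 - ts2)
= 100 / (18.6 - 3.0)
= 100 / 15.6
= 6.41 min^-1

6.41 min^-1


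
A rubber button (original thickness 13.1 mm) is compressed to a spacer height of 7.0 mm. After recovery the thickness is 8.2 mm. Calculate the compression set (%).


CS = (t0 - recovered) / (t0 - ts) * 100
= (13.1 - 8.2) / (13.1 - 7.0) * 100
= 4.9 / 6.1 * 100
= 80.3%

80.3%


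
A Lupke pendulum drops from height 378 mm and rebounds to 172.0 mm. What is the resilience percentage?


Resilience = h_rebound / h_drop * 100
= 172.0 / 378 * 100
= 45.5%

45.5%


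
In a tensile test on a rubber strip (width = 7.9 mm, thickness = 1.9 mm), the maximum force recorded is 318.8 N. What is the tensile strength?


Area = width * thickness = 7.9 * 1.9 = 15.01 mm^2
TS = force / area = 318.8 / 15.01 = 21.24 MPa

21.24 MPa


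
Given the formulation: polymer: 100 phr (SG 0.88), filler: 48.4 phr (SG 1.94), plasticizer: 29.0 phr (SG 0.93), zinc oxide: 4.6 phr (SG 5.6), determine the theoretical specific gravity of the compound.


Sum of weights = 182.0
Volume contributions:
  polymer: 100/0.88 = 113.6364
  filler: 48.4/1.94 = 24.9485
  plasticizer: 29.0/0.93 = 31.1828
  zinc oxide: 4.6/5.6 = 0.8214
Sum of volumes = 170.5890
SG = 182.0 / 170.5890 = 1.067

SG = 1.067


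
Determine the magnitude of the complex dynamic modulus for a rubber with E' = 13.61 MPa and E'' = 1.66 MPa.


|E*| = sqrt(E'^2 + E''^2)
= sqrt(13.61^2 + 1.66^2)
= sqrt(185.2321 + 2.7556)
= 13.711 MPa

13.711 MPa


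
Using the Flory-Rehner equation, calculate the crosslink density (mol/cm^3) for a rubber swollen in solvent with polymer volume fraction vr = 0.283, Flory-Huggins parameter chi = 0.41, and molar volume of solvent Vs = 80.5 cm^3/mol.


ln(1 - vr) = ln(1 - 0.283) = -0.3327
Numerator = -((-0.3327) + 0.283 + 0.41 * 0.283^2) = 0.0168
Denominator = 80.5 * (0.283^(1/3) - 0.283/2) = 41.4608
nu = 0.0168 / 41.4608 = 4.0624e-04 mol/cm^3

4.0624e-04 mol/cm^3


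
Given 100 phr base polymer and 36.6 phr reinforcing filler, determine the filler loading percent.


Filler % = filler / (rubber + filler) * 100
= 36.6 / (100 + 36.6) * 100
= 36.6 / 136.6 * 100
= 26.79%

26.79%


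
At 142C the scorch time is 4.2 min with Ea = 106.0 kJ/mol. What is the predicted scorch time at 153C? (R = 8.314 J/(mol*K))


Convert temperatures: T1 = 142 + 273.15 = 415.15 K, T2 = 153 + 273.15 = 426.15 K
ts2_new = 4.2 * exp(106000 / 8.314 * (1/426.15 - 1/415.15))
1/T2 - 1/T1 = -6.2176e-05
ts2_new = 1.9 min

1.9 min


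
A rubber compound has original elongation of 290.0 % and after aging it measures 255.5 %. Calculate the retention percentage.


Retention = aged / original * 100
= 255.5 / 290.0 * 100
= 88.1%

88.1%


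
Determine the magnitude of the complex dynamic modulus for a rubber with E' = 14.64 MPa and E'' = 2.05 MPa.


|E*| = sqrt(E'^2 + E''^2)
= sqrt(14.64^2 + 2.05^2)
= sqrt(214.3296 + 4.2025)
= 14.783 MPa

14.783 MPa


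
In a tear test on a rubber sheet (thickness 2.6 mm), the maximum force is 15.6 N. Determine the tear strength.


Tear strength = force / thickness
= 15.6 / 2.6
= 6.0 N/mm

6.0 N/mm


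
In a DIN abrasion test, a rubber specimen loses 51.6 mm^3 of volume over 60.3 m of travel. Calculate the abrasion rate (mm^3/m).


Rate = volume_loss / distance
= 51.6 / 60.3
= 0.856 mm^3/m

0.856 mm^3/m


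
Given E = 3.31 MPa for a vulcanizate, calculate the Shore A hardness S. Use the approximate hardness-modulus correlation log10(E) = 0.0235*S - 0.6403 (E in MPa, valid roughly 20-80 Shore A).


log10(E) = 0.0235*S - 0.6403  =>  S = (log10(E) + 0.6403) / 0.0235
log10(3.31) = 0.519828
S = (0.519828 + 0.6403) / 0.0235 = 1.160128 / 0.0235
S = 49.4

Shore A = 49.4


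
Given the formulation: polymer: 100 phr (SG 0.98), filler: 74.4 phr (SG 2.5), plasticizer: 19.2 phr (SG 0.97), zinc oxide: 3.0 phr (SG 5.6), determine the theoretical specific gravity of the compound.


Sum of weights = 196.6
Volume contributions:
  polymer: 100/0.98 = 102.0408
  filler: 74.4/2.5 = 29.7600
  plasticizer: 19.2/0.97 = 19.7938
  zinc oxide: 3.0/5.6 = 0.5357
Sum of volumes = 152.1303
SG = 196.6 / 152.1303 = 1.292

SG = 1.292


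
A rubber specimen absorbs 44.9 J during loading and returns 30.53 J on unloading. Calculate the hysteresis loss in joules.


Hysteresis loss = loading - unloading
= 44.9 - 30.53
= 14.37 J

14.37 J


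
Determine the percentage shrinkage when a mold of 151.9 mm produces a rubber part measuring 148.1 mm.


Shrinkage = (mold - part) / mold * 100
= (151.9 - 148.1) / 151.9 * 100
= 3.8 / 151.9 * 100
= 2.5%

2.5%


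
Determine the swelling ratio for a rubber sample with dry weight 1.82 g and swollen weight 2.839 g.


Q = W_swollen / W_dry
Q = 2.839 / 1.82
Q = 1.56

Q = 1.56


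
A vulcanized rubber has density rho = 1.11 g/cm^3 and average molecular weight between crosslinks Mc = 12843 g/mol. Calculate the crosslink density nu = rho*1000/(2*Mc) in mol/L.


nu = rho * 1000 / (2 * Mc)
nu = 1.11 * 1000 / (2 * 12843)
nu = 1110.0 / 25686
nu = 0.0432 mol/L

0.0432 mol/L


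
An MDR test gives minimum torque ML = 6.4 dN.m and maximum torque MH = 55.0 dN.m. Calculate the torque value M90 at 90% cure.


M90 = ML + 0.9 * (MH - ML)
M90 = 6.4 + 0.9 * (55.0 - 6.4)
M90 = 6.4 + 0.9 * 48.6
M90 = 50.14 dN.m

50.14 dN.m


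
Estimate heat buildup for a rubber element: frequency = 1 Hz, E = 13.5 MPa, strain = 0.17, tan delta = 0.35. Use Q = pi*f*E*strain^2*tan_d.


Q = pi * f * E * strain^2 * tan_d
= pi * 1 * 13.5 * 0.17^2 * 0.35
= pi * 1 * 13.5 * 0.0289 * 0.35
= 0.4290

Q = 0.4290


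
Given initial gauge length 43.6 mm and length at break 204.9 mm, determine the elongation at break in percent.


Elongation = (Lf - L0) / L0 * 100
= (204.9 - 43.6) / 43.6 * 100
= 161.3 / 43.6 * 100
= 370.0%

370.0%


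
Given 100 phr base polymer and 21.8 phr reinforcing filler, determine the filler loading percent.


Filler % = filler / (rubber + filler) * 100
= 21.8 / (100 + 21.8) * 100
= 21.8 / 121.8 * 100
= 17.9%

17.9%


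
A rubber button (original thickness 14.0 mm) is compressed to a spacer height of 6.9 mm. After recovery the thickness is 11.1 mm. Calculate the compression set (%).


CS = (t0 - recovered) / (t0 - ts) * 100
= (14.0 - 11.1) / (14.0 - 6.9) * 100
= 2.9 / 7.1 * 100
= 40.8%

40.8%


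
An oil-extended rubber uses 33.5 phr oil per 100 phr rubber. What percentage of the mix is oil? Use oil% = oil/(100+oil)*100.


Oil % = oil / (100 + oil) * 100
= 33.5 / (100 + 33.5) * 100
= 33.5 / 133.5 * 100
= 25.09%

25.09%


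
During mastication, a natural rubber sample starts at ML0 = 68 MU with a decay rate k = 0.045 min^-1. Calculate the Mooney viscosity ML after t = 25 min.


ML = ML0 * exp(-k * t)
ML = 68 * exp(-0.045 * 25)
ML = 68 * 0.3247
ML = 22.08 MU

22.08 MU


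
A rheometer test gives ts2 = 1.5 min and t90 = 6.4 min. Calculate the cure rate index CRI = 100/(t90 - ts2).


CRI = 100 / (t90 - ts2)
= 100 / (6.4 - 1.5)
= 100 / 4.9
= 20.41 min^-1

20.41 min^-1


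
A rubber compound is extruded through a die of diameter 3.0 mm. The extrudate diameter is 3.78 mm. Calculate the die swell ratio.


Die swell ratio = D_extrudate / D_die
= 3.78 / 3.0
= 1.26

Die swell = 1.26


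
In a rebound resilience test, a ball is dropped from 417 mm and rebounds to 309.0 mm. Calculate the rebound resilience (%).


Resilience = h_rebound / h_drop * 100
= 309.0 / 417 * 100
= 74.1%

74.1%


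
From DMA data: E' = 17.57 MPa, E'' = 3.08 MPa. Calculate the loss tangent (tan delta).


tan delta = E'' / E'
= 3.08 / 17.57
= 0.1753

tan delta = 0.1753


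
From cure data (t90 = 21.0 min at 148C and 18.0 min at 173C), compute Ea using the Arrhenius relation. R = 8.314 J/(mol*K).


T1 = 421.15 K, T2 = 446.15 K
1/T1 - 1/T2 = 1.3305e-04
ln(t1/t2) = ln(21.0/18.0) = 0.1542
Ea = 8.314 * 0.1542 / 1.3305e-04 = 9632.3700 J/mol
Ea = 9.63 kJ/mol

9.63 kJ/mol


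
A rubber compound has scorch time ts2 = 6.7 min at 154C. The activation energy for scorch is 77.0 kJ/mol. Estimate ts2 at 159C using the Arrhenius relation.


Convert temperatures: T1 = 154 + 273.15 = 427.15 K, T2 = 159 + 273.15 = 432.15 K
ts2_new = 6.7 * exp(77000 / 8.314 * (1/432.15 - 1/427.15))
1/T2 - 1/T1 = -2.7087e-05
ts2_new = 5.21 min

5.21 min


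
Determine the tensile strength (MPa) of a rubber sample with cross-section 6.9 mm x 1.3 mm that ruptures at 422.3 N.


Area = width * thickness = 6.9 * 1.3 = 8.97 mm^2
TS = force / area = 422.3 / 8.97 = 47.08 MPa

47.08 MPa


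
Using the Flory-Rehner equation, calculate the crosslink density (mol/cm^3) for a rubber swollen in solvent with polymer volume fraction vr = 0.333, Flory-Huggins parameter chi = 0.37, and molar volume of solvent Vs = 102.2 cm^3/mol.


ln(1 - vr) = ln(1 - 0.333) = -0.4050
Numerator = -((-0.4050) + 0.333 + 0.37 * 0.333^2) = 0.0309
Denominator = 102.2 * (0.333^(1/3) - 0.333/2) = 53.8216
nu = 0.0309 / 53.8216 = 5.7479e-04 mol/cm^3

5.7479e-04 mol/cm^3


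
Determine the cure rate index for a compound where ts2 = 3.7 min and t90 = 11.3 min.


CRI = 100 / (t90 - ts2)
= 100 / (11.3 - 3.7)
= 100 / 7.6
= 13.16 min^-1

13.16 min^-1


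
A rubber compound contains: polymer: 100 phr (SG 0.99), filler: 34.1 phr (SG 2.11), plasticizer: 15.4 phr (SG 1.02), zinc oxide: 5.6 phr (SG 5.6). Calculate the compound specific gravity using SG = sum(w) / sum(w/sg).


Sum of weights = 155.1
Volume contributions:
  polymer: 100/0.99 = 101.0101
  filler: 34.1/2.11 = 16.1611
  plasticizer: 15.4/1.02 = 15.0980
  zinc oxide: 5.6/5.6 = 1.0000
Sum of volumes = 133.2693
SG = 155.1 / 133.2693 = 1.164

SG = 1.164


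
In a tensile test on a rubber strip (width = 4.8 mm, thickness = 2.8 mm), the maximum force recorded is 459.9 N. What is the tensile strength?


Area = width * thickness = 4.8 * 2.8 = 13.44 mm^2
TS = force / area = 459.9 / 13.44 = 34.22 MPa

34.22 MPa


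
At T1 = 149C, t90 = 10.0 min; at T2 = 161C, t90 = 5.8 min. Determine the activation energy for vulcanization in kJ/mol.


T1 = 422.15 K, T2 = 434.15 K
1/T1 - 1/T2 = 6.5475e-05
ln(t1/t2) = ln(10.0/5.8) = 0.5447
Ea = 8.314 * 0.5447 / 6.5475e-05 = 69169.4648 J/mol
Ea = 69.17 kJ/mol

69.17 kJ/mol


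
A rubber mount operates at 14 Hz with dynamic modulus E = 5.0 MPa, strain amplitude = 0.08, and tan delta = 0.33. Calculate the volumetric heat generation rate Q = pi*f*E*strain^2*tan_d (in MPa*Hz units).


Q = pi * f * E * strain^2 * tan_d
= pi * 14 * 5.0 * 0.08^2 * 0.33
= pi * 14 * 5.0 * 0.0064 * 0.33
= 0.4645

Q = 0.4645


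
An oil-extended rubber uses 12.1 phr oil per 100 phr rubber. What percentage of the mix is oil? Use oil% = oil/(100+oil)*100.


Oil % = oil / (100 + oil) * 100
= 12.1 / (100 + 12.1) * 100
= 12.1 / 112.1 * 100
= 10.79%

10.79%


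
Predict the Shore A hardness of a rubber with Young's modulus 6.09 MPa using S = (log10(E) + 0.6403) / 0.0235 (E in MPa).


log10(E) = 0.0235*S - 0.6403  =>  S = (log10(E) + 0.6403) / 0.0235
log10(6.09) = 0.784617
S = (0.784617 + 0.6403) / 0.0235 = 1.424917 / 0.0235
S = 60.6

Shore A = 60.6


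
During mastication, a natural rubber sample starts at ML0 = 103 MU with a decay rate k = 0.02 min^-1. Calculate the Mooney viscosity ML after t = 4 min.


ML = ML0 * exp(-k * t)
ML = 103 * exp(-0.02 * 4)
ML = 103 * 0.9231
ML = 95.08 MU

95.08 MU


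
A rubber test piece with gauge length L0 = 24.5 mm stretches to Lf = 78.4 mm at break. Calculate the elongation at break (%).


Elongation = (Lf - L0) / L0 * 100
= (78.4 - 24.5) / 24.5 * 100
= 53.9 / 24.5 * 100
= 220.0%

220.0%


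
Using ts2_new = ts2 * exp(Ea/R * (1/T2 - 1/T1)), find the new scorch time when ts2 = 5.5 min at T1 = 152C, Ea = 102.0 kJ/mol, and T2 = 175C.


Convert temperatures: T1 = 152 + 273.15 = 425.15 K, T2 = 175 + 273.15 = 448.15 K
ts2_new = 5.5 * exp(102000 / 8.314 * (1/448.15 - 1/425.15))
1/T2 - 1/T1 = -1.2072e-04
ts2_new = 1.25 min

1.25 min


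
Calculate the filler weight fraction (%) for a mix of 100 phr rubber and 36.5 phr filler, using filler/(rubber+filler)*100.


Filler % = filler / (rubber + filler) * 100
= 36.5 / (100 + 36.5) * 100
= 36.5 / 136.5 * 100
= 26.74%

26.74%


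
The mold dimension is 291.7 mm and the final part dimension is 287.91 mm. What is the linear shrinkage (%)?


Shrinkage = (mold - part) / mold * 100
= (291.7 - 287.91) / 291.7 * 100
= 3.79 / 291.7 * 100
= 1.3%

1.3%


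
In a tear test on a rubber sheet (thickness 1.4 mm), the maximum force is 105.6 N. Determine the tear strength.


Tear strength = force / thickness
= 105.6 / 1.4
= 75.43 N/mm

75.43 N/mm


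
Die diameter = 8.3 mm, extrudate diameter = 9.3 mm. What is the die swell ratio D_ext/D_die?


Die swell ratio = D_extrudate / D_die
= 9.3 / 8.3
= 1.12

Die swell = 1.12


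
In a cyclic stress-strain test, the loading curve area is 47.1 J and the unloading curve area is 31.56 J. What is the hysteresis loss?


Hysteresis loss = loading - unloading
= 47.1 - 31.56
= 15.54 J

15.54 J


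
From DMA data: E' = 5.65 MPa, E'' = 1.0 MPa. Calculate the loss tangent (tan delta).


tan delta = E'' / E'
= 1.0 / 5.65
= 0.177

tan delta = 0.177


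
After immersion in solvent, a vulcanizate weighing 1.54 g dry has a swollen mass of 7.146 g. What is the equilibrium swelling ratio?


Q = W_swollen / W_dry
Q = 7.146 / 1.54
Q = 4.64

Q = 4.64


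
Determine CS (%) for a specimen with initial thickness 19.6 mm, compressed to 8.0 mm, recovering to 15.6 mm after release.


CS = (t0 - recovered) / (t0 - ts) * 100
= (19.6 - 15.6) / (19.6 - 8.0) * 100
= 4.0 / 11.6 * 100
= 34.5%

34.5%


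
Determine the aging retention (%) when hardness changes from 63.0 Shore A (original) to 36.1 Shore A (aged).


Retention = aged / original * 100
= 36.1 / 63.0 * 100
= 57.3%

57.3%


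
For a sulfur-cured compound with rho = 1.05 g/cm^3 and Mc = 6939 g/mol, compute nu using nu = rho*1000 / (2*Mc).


nu = rho * 1000 / (2 * Mc)
nu = 1.05 * 1000 / (2 * 6939)
nu = 1050.0 / 13878
nu = 0.0757 mol/L

0.0757 mol/L


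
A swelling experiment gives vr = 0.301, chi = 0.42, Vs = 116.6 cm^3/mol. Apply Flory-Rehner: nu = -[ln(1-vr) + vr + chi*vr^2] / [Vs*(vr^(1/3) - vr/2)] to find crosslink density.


ln(1 - vr) = ln(1 - 0.301) = -0.3581
Numerator = -((-0.3581) + 0.301 + 0.42 * 0.301^2) = 0.0191
Denominator = 116.6 * (0.301^(1/3) - 0.301/2) = 60.5942
nu = 0.0191 / 60.5942 = 3.1442e-04 mol/cm^3

3.1442e-04 mol/cm^3


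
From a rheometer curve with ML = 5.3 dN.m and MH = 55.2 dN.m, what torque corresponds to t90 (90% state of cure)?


M90 = ML + 0.9 * (MH - ML)
M90 = 5.3 + 0.9 * (55.2 - 5.3)
M90 = 5.3 + 0.9 * 49.9
M90 = 50.21 dN.m

50.21 dN.m


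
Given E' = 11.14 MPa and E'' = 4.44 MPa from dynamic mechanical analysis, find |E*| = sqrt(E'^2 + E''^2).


|E*| = sqrt(E'^2 + E''^2)
= sqrt(11.14^2 + 4.44^2)
= sqrt(124.0996 + 19.7136)
= 11.992 MPa

11.992 MPa


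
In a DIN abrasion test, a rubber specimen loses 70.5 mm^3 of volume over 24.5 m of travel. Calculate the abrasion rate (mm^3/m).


Rate = volume_loss / distance
= 70.5 / 24.5
= 2.878 mm^3/m

2.878 mm^3/m


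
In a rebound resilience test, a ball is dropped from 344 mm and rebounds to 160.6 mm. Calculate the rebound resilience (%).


Resilience = h_rebound / h_drop * 100
= 160.6 / 344 * 100
= 46.7%

46.7%


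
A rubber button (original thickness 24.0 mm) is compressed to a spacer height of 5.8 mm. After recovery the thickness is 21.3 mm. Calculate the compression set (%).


CS = (t0 - recovered) / (t0 - ts) * 100
= (24.0 - 21.3) / (24.0 - 5.8) * 100
= 2.7 / 18.2 * 100
= 14.8%

14.8%


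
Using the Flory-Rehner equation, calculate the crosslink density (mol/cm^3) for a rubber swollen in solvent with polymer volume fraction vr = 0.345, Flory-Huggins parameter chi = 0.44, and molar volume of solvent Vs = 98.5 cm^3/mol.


ln(1 - vr) = ln(1 - 0.345) = -0.4231
Numerator = -((-0.4231) + 0.345 + 0.44 * 0.345^2) = 0.0257
Denominator = 98.5 * (0.345^(1/3) - 0.345/2) = 52.0925
nu = 0.0257 / 52.0925 = 4.9429e-04 mol/cm^3

4.9429e-04 mol/cm^3


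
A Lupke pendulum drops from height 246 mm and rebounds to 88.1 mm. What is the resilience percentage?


Resilience = h_rebound / h_drop * 100
= 88.1 / 246 * 100
= 35.8%

35.8%


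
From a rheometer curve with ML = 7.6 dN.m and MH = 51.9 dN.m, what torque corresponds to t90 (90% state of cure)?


M90 = ML + 0.9 * (MH - ML)
M90 = 7.6 + 0.9 * (51.9 - 7.6)
M90 = 7.6 + 0.9 * 44.3
M90 = 47.47 dN.m

47.47 dN.m


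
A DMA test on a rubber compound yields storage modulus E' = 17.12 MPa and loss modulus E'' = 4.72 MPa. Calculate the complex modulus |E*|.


|E*| = sqrt(E'^2 + E''^2)
= sqrt(17.12^2 + 4.72^2)
= sqrt(293.0944 + 22.2784)
= 17.759 MPa

17.759 MPa


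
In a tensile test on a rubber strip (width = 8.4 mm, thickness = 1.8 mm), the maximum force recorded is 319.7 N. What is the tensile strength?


Area = width * thickness = 8.4 * 1.8 = 15.12 mm^2
TS = force / area = 319.7 / 15.12 = 21.14 MPa

21.14 MPa


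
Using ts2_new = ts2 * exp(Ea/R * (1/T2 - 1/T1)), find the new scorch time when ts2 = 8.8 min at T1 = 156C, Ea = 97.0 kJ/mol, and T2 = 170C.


Convert temperatures: T1 = 156 + 273.15 = 429.15 K, T2 = 170 + 273.15 = 443.15 K
ts2_new = 8.8 * exp(97000 / 8.314 * (1/443.15 - 1/429.15))
1/T2 - 1/T1 = -7.3615e-05
ts2_new = 3.73 min

3.73 min


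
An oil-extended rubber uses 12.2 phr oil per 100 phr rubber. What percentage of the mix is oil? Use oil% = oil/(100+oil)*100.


Oil % = oil / (100 + oil) * 100
= 12.2 / (100 + 12.2) * 100
= 12.2 / 112.2 * 100
= 10.87%

10.87%
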